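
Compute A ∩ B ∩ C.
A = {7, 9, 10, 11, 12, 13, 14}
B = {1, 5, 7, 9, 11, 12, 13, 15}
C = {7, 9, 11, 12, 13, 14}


Set A = {7, 9, 10, 11, 12, 13, 14}
Set B = {1, 5, 7, 9, 11, 12, 13, 15}
Set C = {7, 9, 11, 12, 13, 14}
First, A ∩ B = {7, 9, 11, 12, 13}
Then, (A ∩ B) ∩ C = {7, 9, 11, 12, 13}

{7, 9, 11, 12, 13}


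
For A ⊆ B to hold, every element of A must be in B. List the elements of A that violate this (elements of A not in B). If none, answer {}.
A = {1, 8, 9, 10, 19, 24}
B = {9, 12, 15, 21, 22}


Set A = {1, 8, 9, 10, 19, 24}
Set B = {9, 12, 15, 21, 22}
Check each element of A against B:
1 ∉ B (include), 8 ∉ B (include), 9 ∈ B, 10 ∉ B (include), 19 ∉ B (include), 24 ∉ B (include)
Elements of A not in B: {1, 8, 10, 19, 24}

{1, 8, 10, 19, 24}


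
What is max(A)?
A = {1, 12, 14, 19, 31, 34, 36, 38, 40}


Set A = {1, 12, 14, 19, 31, 34, 36, 38, 40}
Elements in ascending order: 1, 12, 14, 19, 31, 34, 36, 38, 40
The largest element is 40.

40


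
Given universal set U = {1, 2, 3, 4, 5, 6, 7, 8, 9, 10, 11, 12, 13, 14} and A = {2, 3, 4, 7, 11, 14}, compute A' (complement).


Universal set U = {1, 2, 3, 4, 5, 6, 7, 8, 9, 10, 11, 12, 13, 14}
Set A = {2, 3, 4, 7, 11, 14}
A' = U \ A = elements in U but not in A
Checking each element of U:
1 (not in A, include), 2 (in A, exclude), 3 (in A, exclude), 4 (in A, exclude), 5 (not in A, include), 6 (not in A, include), 7 (in A, exclude), 8 (not in A, include), 9 (not in A, include), 10 (not in A, include), 11 (in A, exclude), 12 (not in A, include), 13 (not in A, include), 14 (in A, exclude)
A' = {1, 5, 6, 8, 9, 10, 12, 13}

{1, 5, 6, 8, 9, 10, 12, 13}


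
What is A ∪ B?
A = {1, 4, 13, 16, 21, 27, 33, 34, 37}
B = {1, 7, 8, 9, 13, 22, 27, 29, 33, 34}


Set A = {1, 4, 13, 16, 21, 27, 33, 34, 37}
Set B = {1, 7, 8, 9, 13, 22, 27, 29, 33, 34}
A ∪ B includes all elements in either set.
Elements from A: {1, 4, 13, 16, 21, 27, 33, 34, 37}
Elements from B not already included: {7, 8, 9, 22, 29}
A ∪ B = {1, 4, 7, 8, 9, 13, 16, 21, 22, 27, 29, 33, 34, 37}

{1, 4, 7, 8, 9, 13, 16, 21, 22, 27, 29, 33, 34, 37}


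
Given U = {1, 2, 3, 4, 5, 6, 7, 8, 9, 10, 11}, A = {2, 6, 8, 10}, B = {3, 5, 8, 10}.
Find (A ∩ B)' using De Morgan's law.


U = {1, 2, 3, 4, 5, 6, 7, 8, 9, 10, 11}
A = {2, 6, 8, 10}, B = {3, 5, 8, 10}
A ∩ B = {8, 10}
(A ∩ B)' = U \ (A ∩ B) = {1, 2, 3, 4, 5, 6, 7, 9, 11}
Verification via A' ∪ B': A' = {1, 3, 4, 5, 7, 9, 11}, B' = {1, 2, 4, 6, 7, 9, 11}
A' ∪ B' = {1, 2, 3, 4, 5, 6, 7, 9, 11} ✓

{1, 2, 3, 4, 5, 6, 7, 9, 11}


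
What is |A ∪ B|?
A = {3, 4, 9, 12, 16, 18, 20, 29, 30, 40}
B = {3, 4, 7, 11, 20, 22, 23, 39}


Set A = {3, 4, 9, 12, 16, 18, 20, 29, 30, 40}, |A| = 10
Set B = {3, 4, 7, 11, 20, 22, 23, 39}, |B| = 8
A ∩ B = {3, 4, 20}, |A ∩ B| = 3
|A ∪ B| = |A| + |B| - |A ∩ B| = 10 + 8 - 3 = 15

15


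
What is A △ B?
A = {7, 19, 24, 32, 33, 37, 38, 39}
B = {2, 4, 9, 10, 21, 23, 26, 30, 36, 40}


Set A = {7, 19, 24, 32, 33, 37, 38, 39}
Set B = {2, 4, 9, 10, 21, 23, 26, 30, 36, 40}
A △ B = (A \ B) ∪ (B \ A)
Elements in A but not B: {7, 19, 24, 32, 33, 37, 38, 39}
Elements in B but not A: {2, 4, 9, 10, 21, 23, 26, 30, 36, 40}
A △ B = {2, 4, 7, 9, 10, 19, 21, 23, 24, 26, 30, 32, 33, 36, 37, 38, 39, 40}

{2, 4, 7, 9, 10, 19, 21, 23, 24, 26, 30, 32, 33, 36, 37, 38, 39, 40}


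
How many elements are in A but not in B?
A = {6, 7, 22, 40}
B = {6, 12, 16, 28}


Set A = {6, 7, 22, 40}
Set B = {6, 12, 16, 28}
A \ B = {7, 22, 40}
|A \ B| = 3

3


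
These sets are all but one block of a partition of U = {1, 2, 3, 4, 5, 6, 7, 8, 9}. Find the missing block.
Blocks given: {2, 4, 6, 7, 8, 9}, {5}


U = {1, 2, 3, 4, 5, 6, 7, 8, 9}
Shown blocks: {2, 4, 6, 7, 8, 9}, {5}
A partition's blocks are pairwise disjoint and cover U, so the missing block = U \ (union of shown blocks).
Union of shown blocks: {2, 4, 5, 6, 7, 8, 9}
Missing block = U \ (union) = {1, 3}

{1, 3}


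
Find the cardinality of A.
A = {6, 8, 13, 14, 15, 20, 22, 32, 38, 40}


Set A = {6, 8, 13, 14, 15, 20, 22, 32, 38, 40}
Listing elements: 6, 8, 13, 14, 15, 20, 22, 32, 38, 40
Counting: 10 elements
|A| = 10

10


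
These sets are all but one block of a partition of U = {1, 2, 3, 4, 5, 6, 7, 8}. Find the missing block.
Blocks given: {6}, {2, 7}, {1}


U = {1, 2, 3, 4, 5, 6, 7, 8}
Shown blocks: {6}, {2, 7}, {1}
A partition's blocks are pairwise disjoint and cover U, so the missing block = U \ (union of shown blocks).
Union of shown blocks: {1, 2, 6, 7}
Missing block = U \ (union) = {3, 4, 5, 8}

{3, 4, 5, 8}


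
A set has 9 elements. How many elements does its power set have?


The set has 9 elements.
The power set contains all possible subsets.
|P(A)| = 2^|A| = 2^9 = 512

512


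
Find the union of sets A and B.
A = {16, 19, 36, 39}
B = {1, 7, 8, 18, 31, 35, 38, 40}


Set A = {16, 19, 36, 39}
Set B = {1, 7, 8, 18, 31, 35, 38, 40}
A ∪ B includes all elements in either set.
Elements from A: {16, 19, 36, 39}
Elements from B not already included: {1, 7, 8, 18, 31, 35, 38, 40}
A ∪ B = {1, 7, 8, 16, 18, 19, 31, 35, 36, 38, 39, 40}

{1, 7, 8, 16, 18, 19, 31, 35, 36, 38, 39, 40}


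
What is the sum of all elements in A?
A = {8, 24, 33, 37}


Set A = {8, 24, 33, 37}
Sum = 8 + 24 + 33 + 37 = 102

102


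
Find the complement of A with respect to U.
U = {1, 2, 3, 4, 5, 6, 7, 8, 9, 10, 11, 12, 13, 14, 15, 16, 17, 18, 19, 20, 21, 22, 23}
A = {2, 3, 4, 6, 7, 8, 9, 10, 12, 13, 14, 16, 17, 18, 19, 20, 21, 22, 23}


Universal set U = {1, 2, 3, 4, 5, 6, 7, 8, 9, 10, 11, 12, 13, 14, 15, 16, 17, 18, 19, 20, 21, 22, 23}
Set A = {2, 3, 4, 6, 7, 8, 9, 10, 12, 13, 14, 16, 17, 18, 19, 20, 21, 22, 23}
A' = U \ A = elements in U but not in A
Checking each element of U:
1 (not in A, include), 2 (in A, exclude), 3 (in A, exclude), 4 (in A, exclude), 5 (not in A, include), 6 (in A, exclude), 7 (in A, exclude), 8 (in A, exclude), 9 (in A, exclude), 10 (in A, exclude), 11 (not in A, include), 12 (in A, exclude), 13 (in A, exclude), 14 (in A, exclude), 15 (not in A, include), 16 (in A, exclude), 17 (in A, exclude), 18 (in A, exclude), 19 (in A, exclude), 20 (in A, exclude), 21 (in A, exclude), 22 (in A, exclude), 23 (in A, exclude)
A' = {1, 5, 11, 15}

{1, 5, 11, 15}


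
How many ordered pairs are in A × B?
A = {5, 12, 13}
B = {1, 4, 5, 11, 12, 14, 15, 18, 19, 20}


Set A = {5, 12, 13} has 3 elements.
Set B = {1, 4, 5, 11, 12, 14, 15, 18, 19, 20} has 10 elements.
|A × B| = |A| × |B| = 3 × 10 = 30

30


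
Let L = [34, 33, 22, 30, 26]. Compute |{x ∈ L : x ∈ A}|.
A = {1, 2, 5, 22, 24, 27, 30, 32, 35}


Set A = {1, 2, 5, 22, 24, 27, 30, 32, 35}
Candidates: [34, 33, 22, 30, 26]
Check each candidate:
34 ∉ A, 33 ∉ A, 22 ∈ A, 30 ∈ A, 26 ∉ A
Count of candidates in A: 2

2


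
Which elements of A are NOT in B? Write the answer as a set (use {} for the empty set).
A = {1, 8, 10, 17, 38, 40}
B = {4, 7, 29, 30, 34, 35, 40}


Set A = {1, 8, 10, 17, 38, 40}
Set B = {4, 7, 29, 30, 34, 35, 40}
Check each element of A against B:
1 ∉ B (include), 8 ∉ B (include), 10 ∉ B (include), 17 ∉ B (include), 38 ∉ B (include), 40 ∈ B
Elements of A not in B: {1, 8, 10, 17, 38}

{1, 8, 10, 17, 38}


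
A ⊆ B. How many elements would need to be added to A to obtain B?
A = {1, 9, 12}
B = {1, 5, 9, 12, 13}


Set A = {1, 9, 12}, |A| = 3
Set B = {1, 5, 9, 12, 13}, |B| = 5
Since A ⊆ B: B \ A = {5, 13}
|B| - |A| = 5 - 3 = 2

2


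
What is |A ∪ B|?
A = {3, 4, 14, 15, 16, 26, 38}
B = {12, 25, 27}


Set A = {3, 4, 14, 15, 16, 26, 38}, |A| = 7
Set B = {12, 25, 27}, |B| = 3
A ∩ B = {}, |A ∩ B| = 0
|A ∪ B| = |A| + |B| - |A ∩ B| = 7 + 3 - 0 = 10

10


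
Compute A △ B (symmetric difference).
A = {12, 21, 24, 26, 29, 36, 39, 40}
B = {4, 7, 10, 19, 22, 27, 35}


Set A = {12, 21, 24, 26, 29, 36, 39, 40}
Set B = {4, 7, 10, 19, 22, 27, 35}
A △ B = (A \ B) ∪ (B \ A)
Elements in A but not B: {12, 21, 24, 26, 29, 36, 39, 40}
Elements in B but not A: {4, 7, 10, 19, 22, 27, 35}
A △ B = {4, 7, 10, 12, 19, 21, 22, 24, 26, 27, 29, 35, 36, 39, 40}

{4, 7, 10, 12, 19, 21, 22, 24, 26, 27, 29, 35, 36, 39, 40}


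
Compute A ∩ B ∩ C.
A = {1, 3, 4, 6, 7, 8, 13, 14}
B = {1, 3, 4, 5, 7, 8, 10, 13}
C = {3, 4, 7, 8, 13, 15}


Set A = {1, 3, 4, 6, 7, 8, 13, 14}
Set B = {1, 3, 4, 5, 7, 8, 10, 13}
Set C = {3, 4, 7, 8, 13, 15}
First, A ∩ B = {1, 3, 4, 7, 8, 13}
Then, (A ∩ B) ∩ C = {3, 4, 7, 8, 13}

{3, 4, 7, 8, 13}


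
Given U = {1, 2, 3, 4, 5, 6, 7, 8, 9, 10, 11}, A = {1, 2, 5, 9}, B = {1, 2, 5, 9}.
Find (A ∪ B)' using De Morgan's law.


U = {1, 2, 3, 4, 5, 6, 7, 8, 9, 10, 11}
A = {1, 2, 5, 9}, B = {1, 2, 5, 9}
A ∪ B = {1, 2, 5, 9}
(A ∪ B)' = U \ (A ∪ B) = {3, 4, 6, 7, 8, 10, 11}
Verification via A' ∩ B': A' = {3, 4, 6, 7, 8, 10, 11}, B' = {3, 4, 6, 7, 8, 10, 11}
A' ∩ B' = {3, 4, 6, 7, 8, 10, 11} ✓

{3, 4, 6, 7, 8, 10, 11}


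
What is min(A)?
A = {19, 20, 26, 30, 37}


Set A = {19, 20, 26, 30, 37}
Elements in ascending order: 19, 20, 26, 30, 37
The smallest element is 19.

19


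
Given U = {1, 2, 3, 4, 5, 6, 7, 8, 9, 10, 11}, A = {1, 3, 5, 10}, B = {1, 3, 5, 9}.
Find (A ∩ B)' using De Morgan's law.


U = {1, 2, 3, 4, 5, 6, 7, 8, 9, 10, 11}
A = {1, 3, 5, 10}, B = {1, 3, 5, 9}
A ∩ B = {1, 3, 5}
(A ∩ B)' = U \ (A ∩ B) = {2, 4, 6, 7, 8, 9, 10, 11}
Verification via A' ∪ B': A' = {2, 4, 6, 7, 8, 9, 11}, B' = {2, 4, 6, 7, 8, 10, 11}
A' ∪ B' = {2, 4, 6, 7, 8, 9, 10, 11} ✓

{2, 4, 6, 7, 8, 9, 10, 11}


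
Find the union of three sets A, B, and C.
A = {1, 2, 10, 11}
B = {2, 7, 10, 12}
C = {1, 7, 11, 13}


Set A = {1, 2, 10, 11}
Set B = {2, 7, 10, 12}
Set C = {1, 7, 11, 13}
First, A ∪ B = {1, 2, 7, 10, 11, 12}
Then, (A ∪ B) ∪ C = {1, 2, 7, 10, 11, 12, 13}

{1, 2, 7, 10, 11, 12, 13}


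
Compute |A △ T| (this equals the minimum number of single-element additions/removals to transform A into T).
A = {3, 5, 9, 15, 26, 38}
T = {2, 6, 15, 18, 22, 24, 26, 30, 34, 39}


Set A = {3, 5, 9, 15, 26, 38}
Set T = {2, 6, 15, 18, 22, 24, 26, 30, 34, 39}
Elements to remove from A (in A, not in T): {3, 5, 9, 38} → 4 removals
Elements to add to A (in T, not in A): {2, 6, 18, 22, 24, 30, 34, 39} → 8 additions
Total edits = 4 + 8 = 12

12


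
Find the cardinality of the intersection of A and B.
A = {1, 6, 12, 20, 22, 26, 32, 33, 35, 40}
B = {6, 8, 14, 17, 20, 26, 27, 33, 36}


Set A = {1, 6, 12, 20, 22, 26, 32, 33, 35, 40}
Set B = {6, 8, 14, 17, 20, 26, 27, 33, 36}
A ∩ B = {6, 20, 26, 33}
|A ∩ B| = 4

4


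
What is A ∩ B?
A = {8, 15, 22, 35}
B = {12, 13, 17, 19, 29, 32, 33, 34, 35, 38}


Set A = {8, 15, 22, 35}
Set B = {12, 13, 17, 19, 29, 32, 33, 34, 35, 38}
A ∩ B includes only elements in both sets.
Check each element of A against B:
8 ✗, 15 ✗, 22 ✗, 35 ✓
A ∩ B = {35}

{35}


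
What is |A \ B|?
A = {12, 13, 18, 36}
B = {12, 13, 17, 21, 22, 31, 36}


Set A = {12, 13, 18, 36}
Set B = {12, 13, 17, 21, 22, 31, 36}
A \ B = {18}
|A \ B| = 1

1


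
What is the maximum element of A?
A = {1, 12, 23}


Set A = {1, 12, 23}
Elements in ascending order: 1, 12, 23
The largest element is 23.

23


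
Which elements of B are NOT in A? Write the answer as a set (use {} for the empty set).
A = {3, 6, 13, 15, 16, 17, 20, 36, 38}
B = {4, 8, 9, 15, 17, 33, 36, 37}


Set A = {3, 6, 13, 15, 16, 17, 20, 36, 38}
Set B = {4, 8, 9, 15, 17, 33, 36, 37}
Check each element of B against A:
4 ∉ A (include), 8 ∉ A (include), 9 ∉ A (include), 15 ∈ A, 17 ∈ A, 33 ∉ A (include), 36 ∈ A, 37 ∉ A (include)
Elements of B not in A: {4, 8, 9, 33, 37}

{4, 8, 9, 33, 37}


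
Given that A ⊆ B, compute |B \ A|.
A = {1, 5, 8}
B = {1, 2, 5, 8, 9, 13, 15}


Set A = {1, 5, 8}, |A| = 3
Set B = {1, 2, 5, 8, 9, 13, 15}, |B| = 7
Since A ⊆ B: B \ A = {2, 9, 13, 15}
|B| - |A| = 7 - 3 = 4

4


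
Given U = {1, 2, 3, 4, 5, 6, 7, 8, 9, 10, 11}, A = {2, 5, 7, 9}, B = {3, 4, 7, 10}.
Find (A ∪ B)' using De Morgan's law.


U = {1, 2, 3, 4, 5, 6, 7, 8, 9, 10, 11}
A = {2, 5, 7, 9}, B = {3, 4, 7, 10}
A ∪ B = {2, 3, 4, 5, 7, 9, 10}
(A ∪ B)' = U \ (A ∪ B) = {1, 6, 8, 11}
Verification via A' ∩ B': A' = {1, 3, 4, 6, 8, 10, 11}, B' = {1, 2, 5, 6, 8, 9, 11}
A' ∩ B' = {1, 6, 8, 11} ✓

{1, 6, 8, 11}


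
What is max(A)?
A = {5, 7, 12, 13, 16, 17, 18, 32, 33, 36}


Set A = {5, 7, 12, 13, 16, 17, 18, 32, 33, 36}
Elements in ascending order: 5, 7, 12, 13, 16, 17, 18, 32, 33, 36
The largest element is 36.

36


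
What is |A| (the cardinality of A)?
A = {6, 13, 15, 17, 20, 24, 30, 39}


Set A = {6, 13, 15, 17, 20, 24, 30, 39}
Listing elements: 6, 13, 15, 17, 20, 24, 30, 39
Counting: 8 elements
|A| = 8

8


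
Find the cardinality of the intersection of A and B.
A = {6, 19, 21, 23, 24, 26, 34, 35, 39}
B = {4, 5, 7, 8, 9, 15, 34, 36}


Set A = {6, 19, 21, 23, 24, 26, 34, 35, 39}
Set B = {4, 5, 7, 8, 9, 15, 34, 36}
A ∩ B = {34}
|A ∩ B| = 1

1


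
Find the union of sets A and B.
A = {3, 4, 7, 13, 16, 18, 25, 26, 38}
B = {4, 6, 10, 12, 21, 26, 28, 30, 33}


Set A = {3, 4, 7, 13, 16, 18, 25, 26, 38}
Set B = {4, 6, 10, 12, 21, 26, 28, 30, 33}
A ∪ B includes all elements in either set.
Elements from A: {3, 4, 7, 13, 16, 18, 25, 26, 38}
Elements from B not already included: {6, 10, 12, 21, 28, 30, 33}
A ∪ B = {3, 4, 6, 7, 10, 12, 13, 16, 18, 21, 25, 26, 28, 30, 33, 38}

{3, 4, 6, 7, 10, 12, 13, 16, 18, 21, 25, 26, 28, 30, 33, 38}


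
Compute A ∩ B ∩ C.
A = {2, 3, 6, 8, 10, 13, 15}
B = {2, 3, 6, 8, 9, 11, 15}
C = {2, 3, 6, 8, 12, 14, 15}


Set A = {2, 3, 6, 8, 10, 13, 15}
Set B = {2, 3, 6, 8, 9, 11, 15}
Set C = {2, 3, 6, 8, 12, 14, 15}
First, A ∩ B = {2, 3, 6, 8, 15}
Then, (A ∩ B) ∩ C = {2, 3, 6, 8, 15}

{2, 3, 6, 8, 15}


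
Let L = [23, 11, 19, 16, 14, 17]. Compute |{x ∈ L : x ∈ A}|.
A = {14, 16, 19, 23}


Set A = {14, 16, 19, 23}
Candidates: [23, 11, 19, 16, 14, 17]
Check each candidate:
23 ∈ A, 11 ∉ A, 19 ∈ A, 16 ∈ A, 14 ∈ A, 17 ∉ A
Count of candidates in A: 4

4


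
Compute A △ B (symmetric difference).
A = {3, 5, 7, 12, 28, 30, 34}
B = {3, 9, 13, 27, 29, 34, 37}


Set A = {3, 5, 7, 12, 28, 30, 34}
Set B = {3, 9, 13, 27, 29, 34, 37}
A △ B = (A \ B) ∪ (B \ A)
Elements in A but not B: {5, 7, 12, 28, 30}
Elements in B but not A: {9, 13, 27, 29, 37}
A △ B = {5, 7, 9, 12, 13, 27, 28, 29, 30, 37}

{5, 7, 9, 12, 13, 27, 28, 29, 30, 37}


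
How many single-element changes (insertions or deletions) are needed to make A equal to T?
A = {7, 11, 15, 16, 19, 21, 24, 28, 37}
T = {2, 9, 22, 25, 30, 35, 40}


Set A = {7, 11, 15, 16, 19, 21, 24, 28, 37}
Set T = {2, 9, 22, 25, 30, 35, 40}
Elements to remove from A (in A, not in T): {7, 11, 15, 16, 19, 21, 24, 28, 37} → 9 removals
Elements to add to A (in T, not in A): {2, 9, 22, 25, 30, 35, 40} → 7 additions
Total edits = 9 + 7 = 16

16


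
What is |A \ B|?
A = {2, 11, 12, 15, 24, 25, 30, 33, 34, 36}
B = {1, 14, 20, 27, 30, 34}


Set A = {2, 11, 12, 15, 24, 25, 30, 33, 34, 36}
Set B = {1, 14, 20, 27, 30, 34}
A \ B = {2, 11, 12, 15, 24, 25, 33, 36}
|A \ B| = 8

8


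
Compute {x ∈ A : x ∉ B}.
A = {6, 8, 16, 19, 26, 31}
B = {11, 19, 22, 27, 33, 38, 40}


Set A = {6, 8, 16, 19, 26, 31}
Set B = {11, 19, 22, 27, 33, 38, 40}
Check each element of A against B:
6 ∉ B (include), 8 ∉ B (include), 16 ∉ B (include), 19 ∈ B, 26 ∉ B (include), 31 ∉ B (include)
Elements of A not in B: {6, 8, 16, 26, 31}

{6, 8, 16, 26, 31}


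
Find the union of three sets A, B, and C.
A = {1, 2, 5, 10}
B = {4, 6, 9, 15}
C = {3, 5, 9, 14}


Set A = {1, 2, 5, 10}
Set B = {4, 6, 9, 15}
Set C = {3, 5, 9, 14}
First, A ∪ B = {1, 2, 4, 5, 6, 9, 10, 15}
Then, (A ∪ B) ∪ C = {1, 2, 3, 4, 5, 6, 9, 10, 14, 15}

{1, 2, 3, 4, 5, 6, 9, 10, 14, 15}


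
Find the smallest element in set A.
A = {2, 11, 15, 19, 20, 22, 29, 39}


Set A = {2, 11, 15, 19, 20, 22, 29, 39}
Elements in ascending order: 2, 11, 15, 19, 20, 22, 29, 39
The smallest element is 2.

2


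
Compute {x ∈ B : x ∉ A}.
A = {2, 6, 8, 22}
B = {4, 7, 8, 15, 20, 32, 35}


Set A = {2, 6, 8, 22}
Set B = {4, 7, 8, 15, 20, 32, 35}
Check each element of B against A:
4 ∉ A (include), 7 ∉ A (include), 8 ∈ A, 15 ∉ A (include), 20 ∉ A (include), 32 ∉ A (include), 35 ∉ A (include)
Elements of B not in A: {4, 7, 15, 20, 32, 35}

{4, 7, 15, 20, 32, 35}


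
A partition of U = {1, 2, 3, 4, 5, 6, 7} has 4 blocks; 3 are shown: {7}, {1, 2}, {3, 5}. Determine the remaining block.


U = {1, 2, 3, 4, 5, 6, 7}
Shown blocks: {7}, {1, 2}, {3, 5}
A partition's blocks are pairwise disjoint and cover U, so the missing block = U \ (union of shown blocks).
Union of shown blocks: {1, 2, 3, 5, 7}
Missing block = U \ (union) = {4, 6}

{4, 6}


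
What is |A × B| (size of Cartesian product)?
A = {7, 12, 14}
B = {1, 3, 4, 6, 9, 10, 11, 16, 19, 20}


Set A = {7, 12, 14} has 3 elements.
Set B = {1, 3, 4, 6, 9, 10, 11, 16, 19, 20} has 10 elements.
|A × B| = |A| × |B| = 3 × 10 = 30

30


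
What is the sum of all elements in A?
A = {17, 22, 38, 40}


Set A = {17, 22, 38, 40}
Sum = 17 + 22 + 38 + 40 = 117

117


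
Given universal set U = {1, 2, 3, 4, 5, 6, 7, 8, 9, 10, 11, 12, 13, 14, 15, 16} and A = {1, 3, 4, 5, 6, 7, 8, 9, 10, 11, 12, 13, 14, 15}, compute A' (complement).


Universal set U = {1, 2, 3, 4, 5, 6, 7, 8, 9, 10, 11, 12, 13, 14, 15, 16}
Set A = {1, 3, 4, 5, 6, 7, 8, 9, 10, 11, 12, 13, 14, 15}
A' = U \ A = elements in U but not in A
Checking each element of U:
1 (in A, exclude), 2 (not in A, include), 3 (in A, exclude), 4 (in A, exclude), 5 (in A, exclude), 6 (in A, exclude), 7 (in A, exclude), 8 (in A, exclude), 9 (in A, exclude), 10 (in A, exclude), 11 (in A, exclude), 12 (in A, exclude), 13 (in A, exclude), 14 (in A, exclude), 15 (in A, exclude), 16 (not in A, include)
A' = {2, 16}

{2, 16}


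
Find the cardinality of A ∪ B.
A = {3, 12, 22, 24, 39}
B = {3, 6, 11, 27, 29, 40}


Set A = {3, 12, 22, 24, 39}, |A| = 5
Set B = {3, 6, 11, 27, 29, 40}, |B| = 6
A ∩ B = {3}, |A ∩ B| = 1
|A ∪ B| = |A| + |B| - |A ∩ B| = 5 + 6 - 1 = 10

10


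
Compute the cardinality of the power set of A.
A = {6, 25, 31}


Set A = {6, 25, 31}
|A| = 3
The power set P(A) contains all subsets of A.
|P(A)| = 2^|A| = 2^3 = 8

8


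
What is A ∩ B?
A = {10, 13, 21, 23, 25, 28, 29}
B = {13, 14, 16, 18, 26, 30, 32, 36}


Set A = {10, 13, 21, 23, 25, 28, 29}
Set B = {13, 14, 16, 18, 26, 30, 32, 36}
A ∩ B includes only elements in both sets.
Check each element of A against B:
10 ✗, 13 ✓, 21 ✗, 23 ✗, 25 ✗, 28 ✗, 29 ✗
A ∩ B = {13}

{13}


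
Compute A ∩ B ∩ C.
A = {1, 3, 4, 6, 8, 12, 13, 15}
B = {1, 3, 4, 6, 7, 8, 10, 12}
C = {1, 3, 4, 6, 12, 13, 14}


Set A = {1, 3, 4, 6, 8, 12, 13, 15}
Set B = {1, 3, 4, 6, 7, 8, 10, 12}
Set C = {1, 3, 4, 6, 12, 13, 14}
First, A ∩ B = {1, 3, 4, 6, 8, 12}
Then, (A ∩ B) ∩ C = {1, 3, 4, 6, 12}

{1, 3, 4, 6, 12}


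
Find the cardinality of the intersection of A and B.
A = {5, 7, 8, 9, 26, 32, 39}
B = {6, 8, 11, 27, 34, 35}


Set A = {5, 7, 8, 9, 26, 32, 39}
Set B = {6, 8, 11, 27, 34, 35}
A ∩ B = {8}
|A ∩ B| = 1

1


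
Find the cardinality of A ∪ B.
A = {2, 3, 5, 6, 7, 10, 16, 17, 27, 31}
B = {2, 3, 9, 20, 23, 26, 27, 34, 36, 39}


Set A = {2, 3, 5, 6, 7, 10, 16, 17, 27, 31}, |A| = 10
Set B = {2, 3, 9, 20, 23, 26, 27, 34, 36, 39}, |B| = 10
A ∩ B = {2, 3, 27}, |A ∩ B| = 3
|A ∪ B| = |A| + |B| - |A ∩ B| = 10 + 10 - 3 = 17

17


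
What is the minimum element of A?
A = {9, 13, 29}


Set A = {9, 13, 29}
Elements in ascending order: 9, 13, 29
The smallest element is 9.

9


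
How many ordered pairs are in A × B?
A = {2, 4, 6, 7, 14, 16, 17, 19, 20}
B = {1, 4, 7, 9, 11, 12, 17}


Set A = {2, 4, 6, 7, 14, 16, 17, 19, 20} has 9 elements.
Set B = {1, 4, 7, 9, 11, 12, 17} has 7 elements.
|A × B| = |A| × |B| = 9 × 7 = 63

63


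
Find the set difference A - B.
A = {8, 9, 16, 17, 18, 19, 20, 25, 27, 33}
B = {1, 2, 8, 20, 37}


Set A = {8, 9, 16, 17, 18, 19, 20, 25, 27, 33}
Set B = {1, 2, 8, 20, 37}
A \ B includes elements in A that are not in B.
Check each element of A:
8 (in B, remove), 9 (not in B, keep), 16 (not in B, keep), 17 (not in B, keep), 18 (not in B, keep), 19 (not in B, keep), 20 (in B, remove), 25 (not in B, keep), 27 (not in B, keep), 33 (not in B, keep)
A \ B = {9, 16, 17, 18, 19, 25, 27, 33}

{9, 16, 17, 18, 19, 25, 27, 33}


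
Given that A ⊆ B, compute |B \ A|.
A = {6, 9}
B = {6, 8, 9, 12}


Set A = {6, 9}, |A| = 2
Set B = {6, 8, 9, 12}, |B| = 4
Since A ⊆ B: B \ A = {8, 12}
|B| - |A| = 4 - 2 = 2

2


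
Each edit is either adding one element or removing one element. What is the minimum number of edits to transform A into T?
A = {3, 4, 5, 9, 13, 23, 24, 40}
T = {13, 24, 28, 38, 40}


Set A = {3, 4, 5, 9, 13, 23, 24, 40}
Set T = {13, 24, 28, 38, 40}
Elements to remove from A (in A, not in T): {3, 4, 5, 9, 23} → 5 removals
Elements to add to A (in T, not in A): {28, 38} → 2 additions
Total edits = 5 + 2 = 7

7


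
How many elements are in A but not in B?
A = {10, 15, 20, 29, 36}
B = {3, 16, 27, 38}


Set A = {10, 15, 20, 29, 36}
Set B = {3, 16, 27, 38}
A \ B = {10, 15, 20, 29, 36}
|A \ B| = 5

5


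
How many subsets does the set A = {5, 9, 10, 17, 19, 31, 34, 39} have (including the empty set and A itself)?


Set A = {5, 9, 10, 17, 19, 31, 34, 39}
|A| = 8
The power set P(A) contains all subsets of A.
|P(A)| = 2^|A| = 2^8 = 256

256


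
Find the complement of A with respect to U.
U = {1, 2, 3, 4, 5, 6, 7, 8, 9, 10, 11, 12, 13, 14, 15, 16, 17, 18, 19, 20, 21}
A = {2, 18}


Universal set U = {1, 2, 3, 4, 5, 6, 7, 8, 9, 10, 11, 12, 13, 14, 15, 16, 17, 18, 19, 20, 21}
Set A = {2, 18}
A' = U \ A = elements in U but not in A
Checking each element of U:
1 (not in A, include), 2 (in A, exclude), 3 (not in A, include), 4 (not in A, include), 5 (not in A, include), 6 (not in A, include), 7 (not in A, include), 8 (not in A, include), 9 (not in A, include), 10 (not in A, include), 11 (not in A, include), 12 (not in A, include), 13 (not in A, include), 14 (not in A, include), 15 (not in A, include), 16 (not in A, include), 17 (not in A, include), 18 (in A, exclude), 19 (not in A, include), 20 (not in A, include), 21 (not in A, include)
A' = {1, 3, 4, 5, 6, 7, 8, 9, 10, 11, 12, 13, 14, 15, 16, 17, 19, 20, 21}

{1, 3, 4, 5, 6, 7, 8, 9, 10, 11, 12, 13, 14, 15, 16, 17, 19, 20, 21}


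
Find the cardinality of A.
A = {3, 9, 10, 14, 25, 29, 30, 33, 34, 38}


Set A = {3, 9, 10, 14, 25, 29, 30, 33, 34, 38}
Listing elements: 3, 9, 10, 14, 25, 29, 30, 33, 34, 38
Counting: 10 elements
|A| = 10

10


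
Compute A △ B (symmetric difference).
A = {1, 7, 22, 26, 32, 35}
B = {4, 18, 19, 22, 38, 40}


Set A = {1, 7, 22, 26, 32, 35}
Set B = {4, 18, 19, 22, 38, 40}
A △ B = (A \ B) ∪ (B \ A)
Elements in A but not B: {1, 7, 26, 32, 35}
Elements in B but not A: {4, 18, 19, 38, 40}
A △ B = {1, 4, 7, 18, 19, 26, 32, 35, 38, 40}

{1, 4, 7, 18, 19, 26, 32, 35, 38, 40}


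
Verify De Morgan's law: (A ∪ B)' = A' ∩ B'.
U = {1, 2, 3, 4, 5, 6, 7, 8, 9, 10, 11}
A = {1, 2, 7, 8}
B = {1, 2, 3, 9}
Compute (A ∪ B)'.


U = {1, 2, 3, 4, 5, 6, 7, 8, 9, 10, 11}
A = {1, 2, 7, 8}, B = {1, 2, 3, 9}
A ∪ B = {1, 2, 3, 7, 8, 9}
(A ∪ B)' = U \ (A ∪ B) = {4, 5, 6, 10, 11}
Verification via A' ∩ B': A' = {3, 4, 5, 6, 9, 10, 11}, B' = {4, 5, 6, 7, 8, 10, 11}
A' ∩ B' = {4, 5, 6, 10, 11} ✓

{4, 5, 6, 10, 11}


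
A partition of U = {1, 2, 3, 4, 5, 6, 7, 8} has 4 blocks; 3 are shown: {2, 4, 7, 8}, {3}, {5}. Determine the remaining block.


U = {1, 2, 3, 4, 5, 6, 7, 8}
Shown blocks: {2, 4, 7, 8}, {3}, {5}
A partition's blocks are pairwise disjoint and cover U, so the missing block = U \ (union of shown blocks).
Union of shown blocks: {2, 3, 4, 5, 7, 8}
Missing block = U \ (union) = {1, 6}

{1, 6}


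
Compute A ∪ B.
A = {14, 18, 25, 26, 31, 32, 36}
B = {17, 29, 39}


Set A = {14, 18, 25, 26, 31, 32, 36}
Set B = {17, 29, 39}
A ∪ B includes all elements in either set.
Elements from A: {14, 18, 25, 26, 31, 32, 36}
Elements from B not already included: {17, 29, 39}
A ∪ B = {14, 17, 18, 25, 26, 29, 31, 32, 36, 39}

{14, 17, 18, 25, 26, 29, 31, 32, 36, 39}


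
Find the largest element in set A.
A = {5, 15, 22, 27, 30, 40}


Set A = {5, 15, 22, 27, 30, 40}
Elements in ascending order: 5, 15, 22, 27, 30, 40
The largest element is 40.

40


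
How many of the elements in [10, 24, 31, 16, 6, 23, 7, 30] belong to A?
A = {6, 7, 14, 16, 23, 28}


Set A = {6, 7, 14, 16, 23, 28}
Candidates: [10, 24, 31, 16, 6, 23, 7, 30]
Check each candidate:
10 ∉ A, 24 ∉ A, 31 ∉ A, 16 ∈ A, 6 ∈ A, 23 ∈ A, 7 ∈ A, 30 ∉ A
Count of candidates in A: 4

4


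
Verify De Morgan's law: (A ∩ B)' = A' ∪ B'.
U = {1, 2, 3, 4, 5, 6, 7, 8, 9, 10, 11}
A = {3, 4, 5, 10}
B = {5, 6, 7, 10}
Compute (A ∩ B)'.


U = {1, 2, 3, 4, 5, 6, 7, 8, 9, 10, 11}
A = {3, 4, 5, 10}, B = {5, 6, 7, 10}
A ∩ B = {5, 10}
(A ∩ B)' = U \ (A ∩ B) = {1, 2, 3, 4, 6, 7, 8, 9, 11}
Verification via A' ∪ B': A' = {1, 2, 6, 7, 8, 9, 11}, B' = {1, 2, 3, 4, 8, 9, 11}
A' ∪ B' = {1, 2, 3, 4, 6, 7, 8, 9, 11} ✓

{1, 2, 3, 4, 6, 7, 8, 9, 11}


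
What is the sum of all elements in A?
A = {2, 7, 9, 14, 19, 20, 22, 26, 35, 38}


Set A = {2, 7, 9, 14, 19, 20, 22, 26, 35, 38}
Sum = 2 + 7 + 9 + 14 + 19 + 20 + 22 + 26 + 35 + 38 = 192

192


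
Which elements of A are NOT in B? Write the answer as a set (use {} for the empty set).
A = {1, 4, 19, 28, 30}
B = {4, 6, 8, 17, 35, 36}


Set A = {1, 4, 19, 28, 30}
Set B = {4, 6, 8, 17, 35, 36}
Check each element of A against B:
1 ∉ B (include), 4 ∈ B, 19 ∉ B (include), 28 ∉ B (include), 30 ∉ B (include)
Elements of A not in B: {1, 19, 28, 30}

{1, 19, 28, 30}


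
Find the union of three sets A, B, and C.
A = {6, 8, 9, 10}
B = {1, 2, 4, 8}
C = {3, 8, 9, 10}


Set A = {6, 8, 9, 10}
Set B = {1, 2, 4, 8}
Set C = {3, 8, 9, 10}
First, A ∪ B = {1, 2, 4, 6, 8, 9, 10}
Then, (A ∪ B) ∪ C = {1, 2, 3, 4, 6, 8, 9, 10}

{1, 2, 3, 4, 6, 8, 9, 10}


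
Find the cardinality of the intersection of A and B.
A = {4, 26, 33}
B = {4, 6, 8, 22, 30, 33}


Set A = {4, 26, 33}
Set B = {4, 6, 8, 22, 30, 33}
A ∩ B = {4, 33}
|A ∩ B| = 2

2


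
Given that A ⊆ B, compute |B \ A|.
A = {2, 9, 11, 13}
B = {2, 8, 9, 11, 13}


Set A = {2, 9, 11, 13}, |A| = 4
Set B = {2, 8, 9, 11, 13}, |B| = 5
Since A ⊆ B: B \ A = {8}
|B| - |A| = 5 - 4 = 1

1


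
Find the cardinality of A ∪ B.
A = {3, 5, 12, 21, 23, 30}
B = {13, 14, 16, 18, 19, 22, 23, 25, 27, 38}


Set A = {3, 5, 12, 21, 23, 30}, |A| = 6
Set B = {13, 14, 16, 18, 19, 22, 23, 25, 27, 38}, |B| = 10
A ∩ B = {23}, |A ∩ B| = 1
|A ∪ B| = |A| + |B| - |A ∩ B| = 6 + 10 - 1 = 15

15


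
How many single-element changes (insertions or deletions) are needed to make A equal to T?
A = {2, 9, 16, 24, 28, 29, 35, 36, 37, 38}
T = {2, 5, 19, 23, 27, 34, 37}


Set A = {2, 9, 16, 24, 28, 29, 35, 36, 37, 38}
Set T = {2, 5, 19, 23, 27, 34, 37}
Elements to remove from A (in A, not in T): {9, 16, 24, 28, 29, 35, 36, 38} → 8 removals
Elements to add to A (in T, not in A): {5, 19, 23, 27, 34} → 5 additions
Total edits = 8 + 5 = 13

13


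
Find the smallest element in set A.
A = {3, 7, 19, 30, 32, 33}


Set A = {3, 7, 19, 30, 32, 33}
Elements in ascending order: 3, 7, 19, 30, 32, 33
The smallest element is 3.

3


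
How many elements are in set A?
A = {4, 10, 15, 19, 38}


Set A = {4, 10, 15, 19, 38}
Listing elements: 4, 10, 15, 19, 38
Counting: 5 elements
|A| = 5

5


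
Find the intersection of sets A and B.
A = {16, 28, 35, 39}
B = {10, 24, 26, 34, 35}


Set A = {16, 28, 35, 39}
Set B = {10, 24, 26, 34, 35}
A ∩ B includes only elements in both sets.
Check each element of A against B:
16 ✗, 28 ✗, 35 ✓, 39 ✗
A ∩ B = {35}

{35}


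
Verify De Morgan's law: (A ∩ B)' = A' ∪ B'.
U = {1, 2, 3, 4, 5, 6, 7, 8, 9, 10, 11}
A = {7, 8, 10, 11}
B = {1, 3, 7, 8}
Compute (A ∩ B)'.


U = {1, 2, 3, 4, 5, 6, 7, 8, 9, 10, 11}
A = {7, 8, 10, 11}, B = {1, 3, 7, 8}
A ∩ B = {7, 8}
(A ∩ B)' = U \ (A ∩ B) = {1, 2, 3, 4, 5, 6, 9, 10, 11}
Verification via A' ∪ B': A' = {1, 2, 3, 4, 5, 6, 9}, B' = {2, 4, 5, 6, 9, 10, 11}
A' ∪ B' = {1, 2, 3, 4, 5, 6, 9, 10, 11} ✓

{1, 2, 3, 4, 5, 6, 9, 10, 11}


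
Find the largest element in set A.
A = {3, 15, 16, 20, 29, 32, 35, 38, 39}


Set A = {3, 15, 16, 20, 29, 32, 35, 38, 39}
Elements in ascending order: 3, 15, 16, 20, 29, 32, 35, 38, 39
The largest element is 39.

39


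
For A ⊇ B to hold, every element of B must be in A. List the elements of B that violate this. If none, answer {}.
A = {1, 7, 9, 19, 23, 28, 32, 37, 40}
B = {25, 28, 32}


Set A = {1, 7, 9, 19, 23, 28, 32, 37, 40}
Set B = {25, 28, 32}
Check each element of B against A:
25 ∉ A (include), 28 ∈ A, 32 ∈ A
Elements of B not in A: {25}

{25}


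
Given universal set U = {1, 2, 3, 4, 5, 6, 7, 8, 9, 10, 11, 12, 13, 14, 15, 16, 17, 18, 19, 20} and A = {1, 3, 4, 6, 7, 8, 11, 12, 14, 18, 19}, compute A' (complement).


Universal set U = {1, 2, 3, 4, 5, 6, 7, 8, 9, 10, 11, 12, 13, 14, 15, 16, 17, 18, 19, 20}
Set A = {1, 3, 4, 6, 7, 8, 11, 12, 14, 18, 19}
A' = U \ A = elements in U but not in A
Checking each element of U:
1 (in A, exclude), 2 (not in A, include), 3 (in A, exclude), 4 (in A, exclude), 5 (not in A, include), 6 (in A, exclude), 7 (in A, exclude), 8 (in A, exclude), 9 (not in A, include), 10 (not in A, include), 11 (in A, exclude), 12 (in A, exclude), 13 (not in A, include), 14 (in A, exclude), 15 (not in A, include), 16 (not in A, include), 17 (not in A, include), 18 (in A, exclude), 19 (in A, exclude), 20 (not in A, include)
A' = {2, 5, 9, 10, 13, 15, 16, 17, 20}

{2, 5, 9, 10, 13, 15, 16, 17, 20}


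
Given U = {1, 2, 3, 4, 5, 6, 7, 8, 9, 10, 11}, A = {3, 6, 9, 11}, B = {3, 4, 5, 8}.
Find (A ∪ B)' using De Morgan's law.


U = {1, 2, 3, 4, 5, 6, 7, 8, 9, 10, 11}
A = {3, 6, 9, 11}, B = {3, 4, 5, 8}
A ∪ B = {3, 4, 5, 6, 8, 9, 11}
(A ∪ B)' = U \ (A ∪ B) = {1, 2, 7, 10}
Verification via A' ∩ B': A' = {1, 2, 4, 5, 7, 8, 10}, B' = {1, 2, 6, 7, 9, 10, 11}
A' ∩ B' = {1, 2, 7, 10} ✓

{1, 2, 7, 10}


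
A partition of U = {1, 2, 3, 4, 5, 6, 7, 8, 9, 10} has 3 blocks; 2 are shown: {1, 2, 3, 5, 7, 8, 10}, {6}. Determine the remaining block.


U = {1, 2, 3, 4, 5, 6, 7, 8, 9, 10}
Shown blocks: {1, 2, 3, 5, 7, 8, 10}, {6}
A partition's blocks are pairwise disjoint and cover U, so the missing block = U \ (union of shown blocks).
Union of shown blocks: {1, 2, 3, 5, 6, 7, 8, 10}
Missing block = U \ (union) = {4, 9}

{4, 9}


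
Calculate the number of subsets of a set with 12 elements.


The set has 12 elements.
The power set contains all possible subsets.
|P(A)| = 2^|A| = 2^12 = 4096

4096


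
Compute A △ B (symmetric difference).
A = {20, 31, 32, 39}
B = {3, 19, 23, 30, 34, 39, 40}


Set A = {20, 31, 32, 39}
Set B = {3, 19, 23, 30, 34, 39, 40}
A △ B = (A \ B) ∪ (B \ A)
Elements in A but not B: {20, 31, 32}
Elements in B but not A: {3, 19, 23, 30, 34, 40}
A △ B = {3, 19, 20, 23, 30, 31, 32, 34, 40}

{3, 19, 20, 23, 30, 31, 32, 34, 40}


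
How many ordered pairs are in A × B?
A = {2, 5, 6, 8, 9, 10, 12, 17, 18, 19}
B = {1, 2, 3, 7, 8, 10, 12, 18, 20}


Set A = {2, 5, 6, 8, 9, 10, 12, 17, 18, 19} has 10 elements.
Set B = {1, 2, 3, 7, 8, 10, 12, 18, 20} has 9 elements.
|A × B| = |A| × |B| = 10 × 9 = 90

90


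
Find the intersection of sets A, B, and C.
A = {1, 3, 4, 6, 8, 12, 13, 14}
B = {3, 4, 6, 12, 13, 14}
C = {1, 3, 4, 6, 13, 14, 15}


Set A = {1, 3, 4, 6, 8, 12, 13, 14}
Set B = {3, 4, 6, 12, 13, 14}
Set C = {1, 3, 4, 6, 13, 14, 15}
First, A ∩ B = {3, 4, 6, 12, 13, 14}
Then, (A ∩ B) ∩ C = {3, 4, 6, 13, 14}

{3, 4, 6, 13, 14}


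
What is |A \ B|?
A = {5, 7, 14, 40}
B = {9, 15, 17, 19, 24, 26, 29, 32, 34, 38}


Set A = {5, 7, 14, 40}
Set B = {9, 15, 17, 19, 24, 26, 29, 32, 34, 38}
A \ B = {5, 7, 14, 40}
|A \ B| = 4

4


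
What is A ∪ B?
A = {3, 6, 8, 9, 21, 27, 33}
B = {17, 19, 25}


Set A = {3, 6, 8, 9, 21, 27, 33}
Set B = {17, 19, 25}
A ∪ B includes all elements in either set.
Elements from A: {3, 6, 8, 9, 21, 27, 33}
Elements from B not already included: {17, 19, 25}
A ∪ B = {3, 6, 8, 9, 17, 19, 21, 25, 27, 33}

{3, 6, 8, 9, 17, 19, 21, 25, 27, 33}


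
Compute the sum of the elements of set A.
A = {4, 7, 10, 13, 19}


Set A = {4, 7, 10, 13, 19}
Sum = 4 + 7 + 10 + 13 + 19 = 53

53


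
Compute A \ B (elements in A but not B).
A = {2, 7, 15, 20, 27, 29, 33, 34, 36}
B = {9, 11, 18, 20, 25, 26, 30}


Set A = {2, 7, 15, 20, 27, 29, 33, 34, 36}
Set B = {9, 11, 18, 20, 25, 26, 30}
A \ B includes elements in A that are not in B.
Check each element of A:
2 (not in B, keep), 7 (not in B, keep), 15 (not in B, keep), 20 (in B, remove), 27 (not in B, keep), 29 (not in B, keep), 33 (not in B, keep), 34 (not in B, keep), 36 (not in B, keep)
A \ B = {2, 7, 15, 27, 29, 33, 34, 36}

{2, 7, 15, 27, 29, 33, 34, 36}


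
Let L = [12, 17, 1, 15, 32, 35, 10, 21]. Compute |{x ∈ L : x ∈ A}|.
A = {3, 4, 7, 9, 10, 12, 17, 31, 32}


Set A = {3, 4, 7, 9, 10, 12, 17, 31, 32}
Candidates: [12, 17, 1, 15, 32, 35, 10, 21]
Check each candidate:
12 ∈ A, 17 ∈ A, 1 ∉ A, 15 ∉ A, 32 ∈ A, 35 ∉ A, 10 ∈ A, 21 ∉ A
Count of candidates in A: 4

4


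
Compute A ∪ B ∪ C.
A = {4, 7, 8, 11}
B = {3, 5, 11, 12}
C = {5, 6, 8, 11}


Set A = {4, 7, 8, 11}
Set B = {3, 5, 11, 12}
Set C = {5, 6, 8, 11}
First, A ∪ B = {3, 4, 5, 7, 8, 11, 12}
Then, (A ∪ B) ∪ C = {3, 4, 5, 6, 7, 8, 11, 12}

{3, 4, 5, 6, 7, 8, 11, 12}


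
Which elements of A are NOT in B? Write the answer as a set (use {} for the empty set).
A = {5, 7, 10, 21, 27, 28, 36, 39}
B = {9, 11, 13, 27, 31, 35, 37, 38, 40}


Set A = {5, 7, 10, 21, 27, 28, 36, 39}
Set B = {9, 11, 13, 27, 31, 35, 37, 38, 40}
Check each element of A against B:
5 ∉ B (include), 7 ∉ B (include), 10 ∉ B (include), 21 ∉ B (include), 27 ∈ B, 28 ∉ B (include), 36 ∉ B (include), 39 ∉ B (include)
Elements of A not in B: {5, 7, 10, 21, 28, 36, 39}

{5, 7, 10, 21, 28, 36, 39}


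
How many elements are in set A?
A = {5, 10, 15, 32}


Set A = {5, 10, 15, 32}
Listing elements: 5, 10, 15, 32
Counting: 4 elements
|A| = 4

4


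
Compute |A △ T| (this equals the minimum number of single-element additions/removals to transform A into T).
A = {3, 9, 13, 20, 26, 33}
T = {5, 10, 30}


Set A = {3, 9, 13, 20, 26, 33}
Set T = {5, 10, 30}
Elements to remove from A (in A, not in T): {3, 9, 13, 20, 26, 33} → 6 removals
Elements to add to A (in T, not in A): {5, 10, 30} → 3 additions
Total edits = 6 + 3 = 9

9


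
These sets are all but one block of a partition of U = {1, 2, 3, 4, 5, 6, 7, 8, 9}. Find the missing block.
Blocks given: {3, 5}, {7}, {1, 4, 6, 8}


U = {1, 2, 3, 4, 5, 6, 7, 8, 9}
Shown blocks: {3, 5}, {7}, {1, 4, 6, 8}
A partition's blocks are pairwise disjoint and cover U, so the missing block = U \ (union of shown blocks).
Union of shown blocks: {1, 3, 4, 5, 6, 7, 8}
Missing block = U \ (union) = {2, 9}

{2, 9}


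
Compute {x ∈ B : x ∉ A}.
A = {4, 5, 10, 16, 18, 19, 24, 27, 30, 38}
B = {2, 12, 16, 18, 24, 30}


Set A = {4, 5, 10, 16, 18, 19, 24, 27, 30, 38}
Set B = {2, 12, 16, 18, 24, 30}
Check each element of B against A:
2 ∉ A (include), 12 ∉ A (include), 16 ∈ A, 18 ∈ A, 24 ∈ A, 30 ∈ A
Elements of B not in A: {2, 12}

{2, 12}


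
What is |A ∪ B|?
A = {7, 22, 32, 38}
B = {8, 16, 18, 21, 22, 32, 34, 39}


Set A = {7, 22, 32, 38}, |A| = 4
Set B = {8, 16, 18, 21, 22, 32, 34, 39}, |B| = 8
A ∩ B = {22, 32}, |A ∩ B| = 2
|A ∪ B| = |A| + |B| - |A ∩ B| = 4 + 8 - 2 = 10

10


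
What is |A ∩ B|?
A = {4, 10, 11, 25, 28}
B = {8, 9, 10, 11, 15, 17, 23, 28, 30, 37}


Set A = {4, 10, 11, 25, 28}
Set B = {8, 9, 10, 11, 15, 17, 23, 28, 30, 37}
A ∩ B = {10, 11, 28}
|A ∩ B| = 3

3


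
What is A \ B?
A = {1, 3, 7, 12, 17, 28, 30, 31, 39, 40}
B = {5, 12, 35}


Set A = {1, 3, 7, 12, 17, 28, 30, 31, 39, 40}
Set B = {5, 12, 35}
A \ B includes elements in A that are not in B.
Check each element of A:
1 (not in B, keep), 3 (not in B, keep), 7 (not in B, keep), 12 (in B, remove), 17 (not in B, keep), 28 (not in B, keep), 30 (not in B, keep), 31 (not in B, keep), 39 (not in B, keep), 40 (not in B, keep)
A \ B = {1, 3, 7, 17, 28, 30, 31, 39, 40}

{1, 3, 7, 17, 28, 30, 31, 39, 40}


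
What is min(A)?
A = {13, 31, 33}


Set A = {13, 31, 33}
Elements in ascending order: 13, 31, 33
The smallest element is 13.

13


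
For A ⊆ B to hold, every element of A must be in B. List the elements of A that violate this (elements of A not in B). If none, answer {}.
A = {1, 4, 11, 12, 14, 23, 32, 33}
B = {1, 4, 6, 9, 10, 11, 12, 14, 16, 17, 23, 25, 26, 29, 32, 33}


Set A = {1, 4, 11, 12, 14, 23, 32, 33}
Set B = {1, 4, 6, 9, 10, 11, 12, 14, 16, 17, 23, 25, 26, 29, 32, 33}
Check each element of A against B:
1 ∈ B, 4 ∈ B, 11 ∈ B, 12 ∈ B, 14 ∈ B, 23 ∈ B, 32 ∈ B, 33 ∈ B
Elements of A not in B: {}

{}


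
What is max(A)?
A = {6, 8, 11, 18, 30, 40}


Set A = {6, 8, 11, 18, 30, 40}
Elements in ascending order: 6, 8, 11, 18, 30, 40
The largest element is 40.

40


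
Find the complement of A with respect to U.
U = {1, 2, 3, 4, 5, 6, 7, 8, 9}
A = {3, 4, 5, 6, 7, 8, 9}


Universal set U = {1, 2, 3, 4, 5, 6, 7, 8, 9}
Set A = {3, 4, 5, 6, 7, 8, 9}
A' = U \ A = elements in U but not in A
Checking each element of U:
1 (not in A, include), 2 (not in A, include), 3 (in A, exclude), 4 (in A, exclude), 5 (in A, exclude), 6 (in A, exclude), 7 (in A, exclude), 8 (in A, exclude), 9 (in A, exclude)
A' = {1, 2}

{1, 2}


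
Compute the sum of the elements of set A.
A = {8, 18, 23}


Set A = {8, 18, 23}
Sum = 8 + 18 + 23 = 49

49


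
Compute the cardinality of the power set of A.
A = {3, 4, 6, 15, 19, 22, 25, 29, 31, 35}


Set A = {3, 4, 6, 15, 19, 22, 25, 29, 31, 35}
|A| = 10
The power set P(A) contains all subsets of A.
|P(A)| = 2^|A| = 2^10 = 1024

1024


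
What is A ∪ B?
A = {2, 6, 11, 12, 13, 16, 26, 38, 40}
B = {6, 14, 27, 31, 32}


Set A = {2, 6, 11, 12, 13, 16, 26, 38, 40}
Set B = {6, 14, 27, 31, 32}
A ∪ B includes all elements in either set.
Elements from A: {2, 6, 11, 12, 13, 16, 26, 38, 40}
Elements from B not already included: {14, 27, 31, 32}
A ∪ B = {2, 6, 11, 12, 13, 14, 16, 26, 27, 31, 32, 38, 40}

{2, 6, 11, 12, 13, 14, 16, 26, 27, 31, 32, 38, 40}


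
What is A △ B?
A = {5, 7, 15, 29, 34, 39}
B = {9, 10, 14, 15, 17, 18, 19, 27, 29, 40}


Set A = {5, 7, 15, 29, 34, 39}
Set B = {9, 10, 14, 15, 17, 18, 19, 27, 29, 40}
A △ B = (A \ B) ∪ (B \ A)
Elements in A but not B: {5, 7, 34, 39}
Elements in B but not A: {9, 10, 14, 17, 18, 19, 27, 40}
A △ B = {5, 7, 9, 10, 14, 17, 18, 19, 27, 34, 39, 40}

{5, 7, 9, 10, 14, 17, 18, 19, 27, 34, 39, 40}


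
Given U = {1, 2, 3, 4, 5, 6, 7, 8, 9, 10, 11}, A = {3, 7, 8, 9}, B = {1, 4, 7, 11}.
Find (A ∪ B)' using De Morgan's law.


U = {1, 2, 3, 4, 5, 6, 7, 8, 9, 10, 11}
A = {3, 7, 8, 9}, B = {1, 4, 7, 11}
A ∪ B = {1, 3, 4, 7, 8, 9, 11}
(A ∪ B)' = U \ (A ∪ B) = {2, 5, 6, 10}
Verification via A' ∩ B': A' = {1, 2, 4, 5, 6, 10, 11}, B' = {2, 3, 5, 6, 8, 9, 10}
A' ∩ B' = {2, 5, 6, 10} ✓

{2, 5, 6, 10}


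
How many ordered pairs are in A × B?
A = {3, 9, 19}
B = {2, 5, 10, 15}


Set A = {3, 9, 19} has 3 elements.
Set B = {2, 5, 10, 15} has 4 elements.
|A × B| = |A| × |B| = 3 × 4 = 12

12


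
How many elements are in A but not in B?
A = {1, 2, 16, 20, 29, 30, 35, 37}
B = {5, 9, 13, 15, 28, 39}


Set A = {1, 2, 16, 20, 29, 30, 35, 37}
Set B = {5, 9, 13, 15, 28, 39}
A \ B = {1, 2, 16, 20, 29, 30, 35, 37}
|A \ B| = 8

8


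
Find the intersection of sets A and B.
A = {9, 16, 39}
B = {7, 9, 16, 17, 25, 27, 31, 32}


Set A = {9, 16, 39}
Set B = {7, 9, 16, 17, 25, 27, 31, 32}
A ∩ B includes only elements in both sets.
Check each element of A against B:
9 ✓, 16 ✓, 39 ✗
A ∩ B = {9, 16}

{9, 16}
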